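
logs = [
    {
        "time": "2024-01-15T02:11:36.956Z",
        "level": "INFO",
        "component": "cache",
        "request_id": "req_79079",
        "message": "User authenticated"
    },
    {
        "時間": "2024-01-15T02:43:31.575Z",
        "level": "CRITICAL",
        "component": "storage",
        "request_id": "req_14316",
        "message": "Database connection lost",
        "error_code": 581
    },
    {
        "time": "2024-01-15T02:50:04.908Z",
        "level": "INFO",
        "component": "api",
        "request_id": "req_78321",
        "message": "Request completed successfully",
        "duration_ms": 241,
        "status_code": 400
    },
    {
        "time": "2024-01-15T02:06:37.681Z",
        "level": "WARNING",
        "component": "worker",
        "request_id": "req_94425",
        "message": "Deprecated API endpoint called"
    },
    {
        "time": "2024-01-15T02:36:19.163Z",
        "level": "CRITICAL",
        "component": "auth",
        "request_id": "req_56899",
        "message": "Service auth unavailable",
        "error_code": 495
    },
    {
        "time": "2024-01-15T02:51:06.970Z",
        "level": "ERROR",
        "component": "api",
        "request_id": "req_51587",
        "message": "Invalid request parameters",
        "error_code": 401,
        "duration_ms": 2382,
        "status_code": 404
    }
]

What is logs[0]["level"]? "INFO"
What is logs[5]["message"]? "Invalid request parameters"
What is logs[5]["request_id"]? "req_51587"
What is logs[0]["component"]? "cache"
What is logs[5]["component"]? "api"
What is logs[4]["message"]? "Service auth unavailable"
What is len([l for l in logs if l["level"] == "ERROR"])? 1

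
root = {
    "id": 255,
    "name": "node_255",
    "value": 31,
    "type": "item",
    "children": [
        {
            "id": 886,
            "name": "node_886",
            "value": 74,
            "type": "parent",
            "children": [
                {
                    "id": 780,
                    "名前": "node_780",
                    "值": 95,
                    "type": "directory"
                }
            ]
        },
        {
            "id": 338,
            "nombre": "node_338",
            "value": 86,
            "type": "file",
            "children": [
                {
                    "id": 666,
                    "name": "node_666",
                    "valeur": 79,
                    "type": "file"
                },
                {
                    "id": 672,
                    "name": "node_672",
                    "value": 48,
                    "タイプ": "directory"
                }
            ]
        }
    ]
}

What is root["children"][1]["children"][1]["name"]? "node_672"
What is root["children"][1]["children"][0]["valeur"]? 79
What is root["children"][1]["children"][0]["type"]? "file"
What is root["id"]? 255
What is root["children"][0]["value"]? 74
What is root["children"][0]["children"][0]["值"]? 95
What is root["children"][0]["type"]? "parent"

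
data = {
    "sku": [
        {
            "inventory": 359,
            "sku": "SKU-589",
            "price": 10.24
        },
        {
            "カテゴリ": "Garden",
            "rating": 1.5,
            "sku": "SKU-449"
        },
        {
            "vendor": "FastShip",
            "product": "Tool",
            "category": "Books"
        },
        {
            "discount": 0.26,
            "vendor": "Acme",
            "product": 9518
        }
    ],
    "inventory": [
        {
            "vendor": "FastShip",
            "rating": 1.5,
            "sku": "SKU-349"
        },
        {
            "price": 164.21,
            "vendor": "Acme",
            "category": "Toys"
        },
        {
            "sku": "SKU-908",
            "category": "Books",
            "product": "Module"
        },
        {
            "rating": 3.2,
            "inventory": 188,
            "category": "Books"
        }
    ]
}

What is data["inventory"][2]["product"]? "Module"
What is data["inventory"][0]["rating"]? 1.5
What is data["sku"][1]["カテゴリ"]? "Garden"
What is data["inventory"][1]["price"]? 164.21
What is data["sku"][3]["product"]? 9518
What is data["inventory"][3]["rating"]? 3.2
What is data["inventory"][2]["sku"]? "SKU-908"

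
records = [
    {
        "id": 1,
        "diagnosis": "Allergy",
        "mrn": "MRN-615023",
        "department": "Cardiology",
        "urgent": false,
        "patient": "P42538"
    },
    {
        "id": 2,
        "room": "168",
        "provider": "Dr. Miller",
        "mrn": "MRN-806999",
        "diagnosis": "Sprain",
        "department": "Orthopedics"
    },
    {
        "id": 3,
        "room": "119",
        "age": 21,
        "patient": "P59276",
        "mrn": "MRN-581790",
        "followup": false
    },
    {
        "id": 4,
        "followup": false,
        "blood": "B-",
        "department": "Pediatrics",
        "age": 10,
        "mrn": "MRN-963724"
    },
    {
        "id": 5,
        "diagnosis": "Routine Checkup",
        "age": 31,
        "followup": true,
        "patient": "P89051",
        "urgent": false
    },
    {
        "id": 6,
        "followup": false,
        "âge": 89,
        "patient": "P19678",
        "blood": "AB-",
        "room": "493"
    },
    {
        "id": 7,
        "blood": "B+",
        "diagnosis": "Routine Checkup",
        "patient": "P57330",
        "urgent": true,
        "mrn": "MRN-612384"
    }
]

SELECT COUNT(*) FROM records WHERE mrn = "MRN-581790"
1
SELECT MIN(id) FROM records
1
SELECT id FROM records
[1, 2, 3, 4, 5, 6, 7]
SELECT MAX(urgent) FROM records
True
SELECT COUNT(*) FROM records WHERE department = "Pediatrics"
1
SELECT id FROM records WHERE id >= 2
[2, 3, 4, 5, 6, 7]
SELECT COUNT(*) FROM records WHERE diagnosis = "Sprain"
1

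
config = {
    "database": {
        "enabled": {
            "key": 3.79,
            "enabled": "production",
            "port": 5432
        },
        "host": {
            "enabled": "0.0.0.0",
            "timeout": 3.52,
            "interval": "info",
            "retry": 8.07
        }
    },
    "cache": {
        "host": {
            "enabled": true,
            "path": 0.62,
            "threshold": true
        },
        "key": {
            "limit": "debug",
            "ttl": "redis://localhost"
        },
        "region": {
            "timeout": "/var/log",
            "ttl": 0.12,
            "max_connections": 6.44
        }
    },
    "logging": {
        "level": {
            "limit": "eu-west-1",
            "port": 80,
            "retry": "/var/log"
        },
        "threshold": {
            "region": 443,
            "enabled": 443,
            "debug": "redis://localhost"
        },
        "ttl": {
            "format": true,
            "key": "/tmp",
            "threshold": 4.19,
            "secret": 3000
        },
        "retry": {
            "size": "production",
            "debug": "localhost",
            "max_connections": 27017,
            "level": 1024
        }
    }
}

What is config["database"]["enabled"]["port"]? 5432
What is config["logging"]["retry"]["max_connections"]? 27017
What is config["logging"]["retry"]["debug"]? "localhost"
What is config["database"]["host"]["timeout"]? 3.52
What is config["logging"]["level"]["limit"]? "eu-west-1"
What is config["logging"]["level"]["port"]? 80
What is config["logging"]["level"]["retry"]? "/var/log"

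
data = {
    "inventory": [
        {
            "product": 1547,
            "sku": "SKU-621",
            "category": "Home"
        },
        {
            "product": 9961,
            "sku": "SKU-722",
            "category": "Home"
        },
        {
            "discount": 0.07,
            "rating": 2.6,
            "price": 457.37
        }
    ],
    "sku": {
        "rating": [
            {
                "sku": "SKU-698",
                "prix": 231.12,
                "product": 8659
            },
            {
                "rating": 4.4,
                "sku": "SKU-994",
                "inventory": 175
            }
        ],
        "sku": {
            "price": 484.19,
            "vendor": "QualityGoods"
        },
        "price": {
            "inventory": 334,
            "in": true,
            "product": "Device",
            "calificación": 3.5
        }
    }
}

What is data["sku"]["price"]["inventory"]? 334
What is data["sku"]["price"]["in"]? True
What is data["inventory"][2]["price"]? 457.37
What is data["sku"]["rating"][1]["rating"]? 4.4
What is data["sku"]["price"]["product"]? "Device"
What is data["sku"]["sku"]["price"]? 484.19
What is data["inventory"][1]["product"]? 9961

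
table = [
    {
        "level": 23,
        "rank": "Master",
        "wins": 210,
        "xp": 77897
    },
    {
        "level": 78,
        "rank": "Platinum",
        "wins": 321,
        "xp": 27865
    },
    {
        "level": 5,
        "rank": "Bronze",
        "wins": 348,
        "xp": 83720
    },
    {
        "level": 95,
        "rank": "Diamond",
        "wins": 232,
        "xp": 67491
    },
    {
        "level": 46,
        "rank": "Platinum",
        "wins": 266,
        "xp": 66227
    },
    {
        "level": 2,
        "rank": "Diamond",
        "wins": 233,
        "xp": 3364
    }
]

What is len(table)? 6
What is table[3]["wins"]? 232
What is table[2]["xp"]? 83720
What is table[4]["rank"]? "Platinum"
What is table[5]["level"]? 2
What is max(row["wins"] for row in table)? 348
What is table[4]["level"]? 46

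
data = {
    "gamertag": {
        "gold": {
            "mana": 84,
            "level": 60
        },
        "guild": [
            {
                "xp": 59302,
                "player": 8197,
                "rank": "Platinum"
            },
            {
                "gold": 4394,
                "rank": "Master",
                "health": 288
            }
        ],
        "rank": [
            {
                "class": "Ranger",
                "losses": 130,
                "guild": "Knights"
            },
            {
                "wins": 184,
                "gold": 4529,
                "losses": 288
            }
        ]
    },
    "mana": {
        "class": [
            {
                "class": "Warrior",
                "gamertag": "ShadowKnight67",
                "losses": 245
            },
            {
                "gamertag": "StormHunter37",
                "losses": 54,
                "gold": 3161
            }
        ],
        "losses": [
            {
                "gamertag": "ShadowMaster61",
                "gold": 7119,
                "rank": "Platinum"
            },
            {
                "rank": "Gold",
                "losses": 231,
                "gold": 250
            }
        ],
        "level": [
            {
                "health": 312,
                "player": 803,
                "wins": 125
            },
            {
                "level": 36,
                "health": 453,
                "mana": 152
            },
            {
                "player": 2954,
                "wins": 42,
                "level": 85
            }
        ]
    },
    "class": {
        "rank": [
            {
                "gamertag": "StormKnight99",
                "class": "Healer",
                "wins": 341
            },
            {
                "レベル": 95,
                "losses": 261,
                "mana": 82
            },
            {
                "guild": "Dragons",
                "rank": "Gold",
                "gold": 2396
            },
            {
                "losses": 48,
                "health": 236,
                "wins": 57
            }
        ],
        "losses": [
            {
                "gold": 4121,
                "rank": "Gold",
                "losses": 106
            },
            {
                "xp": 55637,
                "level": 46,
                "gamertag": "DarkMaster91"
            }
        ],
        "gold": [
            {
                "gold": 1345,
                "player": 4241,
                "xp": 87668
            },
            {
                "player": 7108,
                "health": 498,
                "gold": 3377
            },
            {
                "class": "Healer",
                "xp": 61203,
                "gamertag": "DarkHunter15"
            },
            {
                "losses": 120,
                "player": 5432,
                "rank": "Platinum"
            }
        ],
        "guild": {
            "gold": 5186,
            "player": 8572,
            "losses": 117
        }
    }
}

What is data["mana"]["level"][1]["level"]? 36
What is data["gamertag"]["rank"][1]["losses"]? 288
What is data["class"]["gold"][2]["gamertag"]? "DarkHunter15"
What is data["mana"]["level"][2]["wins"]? 42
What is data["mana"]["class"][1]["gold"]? 3161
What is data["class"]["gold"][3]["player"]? 5432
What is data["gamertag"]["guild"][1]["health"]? 288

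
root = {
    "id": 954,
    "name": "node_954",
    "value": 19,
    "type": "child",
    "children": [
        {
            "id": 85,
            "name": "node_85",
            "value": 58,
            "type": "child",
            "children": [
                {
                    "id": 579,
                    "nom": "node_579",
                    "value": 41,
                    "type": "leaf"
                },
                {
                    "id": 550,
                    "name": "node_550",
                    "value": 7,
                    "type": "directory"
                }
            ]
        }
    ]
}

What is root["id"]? 954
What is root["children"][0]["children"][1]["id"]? 550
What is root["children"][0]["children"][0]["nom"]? "node_579"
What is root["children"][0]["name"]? "node_85"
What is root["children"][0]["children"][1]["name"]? "node_550"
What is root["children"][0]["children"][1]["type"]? "directory"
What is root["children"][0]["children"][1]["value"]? 7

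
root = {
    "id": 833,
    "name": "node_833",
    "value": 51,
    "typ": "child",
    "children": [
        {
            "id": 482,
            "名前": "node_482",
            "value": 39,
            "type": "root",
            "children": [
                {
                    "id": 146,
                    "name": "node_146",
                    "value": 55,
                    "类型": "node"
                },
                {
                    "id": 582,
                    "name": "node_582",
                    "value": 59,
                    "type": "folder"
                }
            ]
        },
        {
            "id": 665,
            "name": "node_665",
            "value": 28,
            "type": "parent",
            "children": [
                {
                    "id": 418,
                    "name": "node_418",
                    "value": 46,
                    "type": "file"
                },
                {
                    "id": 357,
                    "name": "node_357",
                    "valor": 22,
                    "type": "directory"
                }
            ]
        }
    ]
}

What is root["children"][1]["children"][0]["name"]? "node_418"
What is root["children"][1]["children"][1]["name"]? "node_357"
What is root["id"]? 833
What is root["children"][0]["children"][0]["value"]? 55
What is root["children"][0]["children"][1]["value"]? 59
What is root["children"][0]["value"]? 39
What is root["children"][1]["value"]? 28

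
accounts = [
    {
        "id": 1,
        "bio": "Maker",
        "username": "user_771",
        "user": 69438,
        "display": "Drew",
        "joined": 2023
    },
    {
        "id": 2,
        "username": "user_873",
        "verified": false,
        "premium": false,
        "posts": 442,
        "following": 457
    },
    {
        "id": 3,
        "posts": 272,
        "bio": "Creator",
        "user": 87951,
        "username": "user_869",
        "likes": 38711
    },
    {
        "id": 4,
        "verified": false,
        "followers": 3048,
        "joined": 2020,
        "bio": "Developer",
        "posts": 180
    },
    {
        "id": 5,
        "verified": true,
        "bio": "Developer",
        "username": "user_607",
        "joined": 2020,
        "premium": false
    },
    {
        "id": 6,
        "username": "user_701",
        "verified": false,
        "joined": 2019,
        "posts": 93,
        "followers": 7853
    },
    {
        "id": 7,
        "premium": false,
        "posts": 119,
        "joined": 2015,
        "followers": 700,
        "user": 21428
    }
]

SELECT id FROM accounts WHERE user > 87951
[]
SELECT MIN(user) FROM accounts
21428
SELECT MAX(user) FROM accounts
87951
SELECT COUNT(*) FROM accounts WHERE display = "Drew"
1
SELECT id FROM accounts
[1, 2, 3, 4, 5, 6, 7]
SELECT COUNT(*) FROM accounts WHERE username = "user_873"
1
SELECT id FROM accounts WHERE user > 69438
[3]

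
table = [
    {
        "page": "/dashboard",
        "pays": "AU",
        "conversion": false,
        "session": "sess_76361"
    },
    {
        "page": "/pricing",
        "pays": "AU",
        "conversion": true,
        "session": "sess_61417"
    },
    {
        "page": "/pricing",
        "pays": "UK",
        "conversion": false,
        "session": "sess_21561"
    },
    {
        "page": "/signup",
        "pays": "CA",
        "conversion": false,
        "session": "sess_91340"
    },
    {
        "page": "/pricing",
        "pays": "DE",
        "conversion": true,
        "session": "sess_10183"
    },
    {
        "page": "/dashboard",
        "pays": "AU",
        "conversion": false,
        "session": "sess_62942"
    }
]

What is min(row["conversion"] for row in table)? False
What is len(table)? 6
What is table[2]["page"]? "/pricing"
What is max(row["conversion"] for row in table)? True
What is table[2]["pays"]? "UK"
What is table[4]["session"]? "sess_10183"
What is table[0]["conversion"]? False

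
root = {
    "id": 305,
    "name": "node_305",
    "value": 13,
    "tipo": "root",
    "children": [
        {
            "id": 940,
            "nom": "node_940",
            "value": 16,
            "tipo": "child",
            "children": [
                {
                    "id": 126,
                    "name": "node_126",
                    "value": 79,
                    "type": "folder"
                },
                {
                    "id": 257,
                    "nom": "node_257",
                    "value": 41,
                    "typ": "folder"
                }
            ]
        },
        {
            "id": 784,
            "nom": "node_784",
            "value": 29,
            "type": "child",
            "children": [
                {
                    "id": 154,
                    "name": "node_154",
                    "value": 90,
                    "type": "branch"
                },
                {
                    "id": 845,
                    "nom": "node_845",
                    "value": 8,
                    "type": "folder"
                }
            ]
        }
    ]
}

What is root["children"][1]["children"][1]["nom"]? "node_845"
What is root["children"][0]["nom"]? "node_940"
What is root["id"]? 305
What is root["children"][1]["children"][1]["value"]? 8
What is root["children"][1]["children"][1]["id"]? 845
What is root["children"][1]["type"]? "child"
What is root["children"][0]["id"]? 940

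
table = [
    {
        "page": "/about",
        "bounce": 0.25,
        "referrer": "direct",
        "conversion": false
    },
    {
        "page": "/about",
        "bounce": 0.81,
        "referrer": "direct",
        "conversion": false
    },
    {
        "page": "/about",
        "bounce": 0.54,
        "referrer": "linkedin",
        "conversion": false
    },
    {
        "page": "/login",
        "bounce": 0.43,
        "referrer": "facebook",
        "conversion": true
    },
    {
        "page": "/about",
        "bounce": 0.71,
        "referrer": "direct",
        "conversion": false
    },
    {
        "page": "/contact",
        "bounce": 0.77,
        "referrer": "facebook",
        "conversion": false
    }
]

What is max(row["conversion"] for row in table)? True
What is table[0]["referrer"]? "direct"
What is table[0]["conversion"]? False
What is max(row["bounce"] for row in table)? 0.81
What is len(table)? 6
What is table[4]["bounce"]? 0.71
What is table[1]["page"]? "/about"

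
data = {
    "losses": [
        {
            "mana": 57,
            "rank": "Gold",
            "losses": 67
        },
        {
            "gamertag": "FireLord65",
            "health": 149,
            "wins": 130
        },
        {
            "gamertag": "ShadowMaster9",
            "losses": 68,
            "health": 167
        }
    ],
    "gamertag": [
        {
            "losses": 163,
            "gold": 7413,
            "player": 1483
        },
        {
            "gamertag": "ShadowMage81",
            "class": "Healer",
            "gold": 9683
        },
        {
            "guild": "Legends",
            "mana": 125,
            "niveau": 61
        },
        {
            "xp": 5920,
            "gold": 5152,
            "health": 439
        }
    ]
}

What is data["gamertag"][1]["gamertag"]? "ShadowMage81"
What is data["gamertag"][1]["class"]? "Healer"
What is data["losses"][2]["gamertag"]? "ShadowMaster9"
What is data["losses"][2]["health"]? 167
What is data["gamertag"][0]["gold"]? 7413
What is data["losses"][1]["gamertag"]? "FireLord65"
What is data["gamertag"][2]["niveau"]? 61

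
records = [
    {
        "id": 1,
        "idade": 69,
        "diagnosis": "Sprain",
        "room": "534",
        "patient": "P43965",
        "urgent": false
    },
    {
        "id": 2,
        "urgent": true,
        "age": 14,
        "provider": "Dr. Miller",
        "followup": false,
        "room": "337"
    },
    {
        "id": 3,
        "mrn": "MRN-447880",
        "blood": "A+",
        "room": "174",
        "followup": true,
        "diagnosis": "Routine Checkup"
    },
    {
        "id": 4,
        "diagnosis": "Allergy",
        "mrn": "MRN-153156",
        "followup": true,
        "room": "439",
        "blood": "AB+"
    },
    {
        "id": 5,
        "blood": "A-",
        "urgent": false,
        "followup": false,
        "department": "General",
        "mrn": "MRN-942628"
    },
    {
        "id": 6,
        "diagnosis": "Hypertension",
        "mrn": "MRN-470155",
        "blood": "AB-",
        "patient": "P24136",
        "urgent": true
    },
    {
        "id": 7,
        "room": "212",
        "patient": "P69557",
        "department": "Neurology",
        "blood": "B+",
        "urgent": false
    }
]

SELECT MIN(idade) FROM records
69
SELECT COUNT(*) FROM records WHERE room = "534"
1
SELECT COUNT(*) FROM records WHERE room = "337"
1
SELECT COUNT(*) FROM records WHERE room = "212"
1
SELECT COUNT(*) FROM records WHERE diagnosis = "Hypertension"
1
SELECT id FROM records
[1, 2, 3, 4, 5, 6, 7]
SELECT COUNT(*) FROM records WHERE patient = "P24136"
1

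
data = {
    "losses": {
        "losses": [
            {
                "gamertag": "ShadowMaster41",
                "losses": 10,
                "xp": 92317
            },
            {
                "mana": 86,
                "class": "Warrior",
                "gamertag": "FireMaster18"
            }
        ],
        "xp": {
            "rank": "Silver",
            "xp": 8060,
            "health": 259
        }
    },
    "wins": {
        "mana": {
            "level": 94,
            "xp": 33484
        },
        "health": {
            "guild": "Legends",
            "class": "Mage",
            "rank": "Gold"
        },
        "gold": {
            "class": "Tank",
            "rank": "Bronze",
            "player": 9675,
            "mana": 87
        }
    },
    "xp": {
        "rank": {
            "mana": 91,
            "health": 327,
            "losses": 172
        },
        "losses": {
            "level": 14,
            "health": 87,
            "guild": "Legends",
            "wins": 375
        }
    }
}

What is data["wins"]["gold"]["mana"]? 87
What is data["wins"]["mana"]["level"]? 94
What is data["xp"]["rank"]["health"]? 327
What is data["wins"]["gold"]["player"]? 9675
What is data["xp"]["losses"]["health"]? 87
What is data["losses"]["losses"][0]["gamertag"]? "ShadowMaster41"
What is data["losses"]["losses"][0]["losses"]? 10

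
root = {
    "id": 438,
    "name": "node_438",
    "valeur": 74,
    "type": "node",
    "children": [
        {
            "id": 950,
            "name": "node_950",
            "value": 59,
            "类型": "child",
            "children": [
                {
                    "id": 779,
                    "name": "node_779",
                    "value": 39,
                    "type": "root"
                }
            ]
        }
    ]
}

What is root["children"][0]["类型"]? "child"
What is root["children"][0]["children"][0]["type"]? "root"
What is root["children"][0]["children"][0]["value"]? 39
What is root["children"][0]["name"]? "node_950"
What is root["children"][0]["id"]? 950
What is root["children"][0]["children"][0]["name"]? "node_779"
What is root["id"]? 438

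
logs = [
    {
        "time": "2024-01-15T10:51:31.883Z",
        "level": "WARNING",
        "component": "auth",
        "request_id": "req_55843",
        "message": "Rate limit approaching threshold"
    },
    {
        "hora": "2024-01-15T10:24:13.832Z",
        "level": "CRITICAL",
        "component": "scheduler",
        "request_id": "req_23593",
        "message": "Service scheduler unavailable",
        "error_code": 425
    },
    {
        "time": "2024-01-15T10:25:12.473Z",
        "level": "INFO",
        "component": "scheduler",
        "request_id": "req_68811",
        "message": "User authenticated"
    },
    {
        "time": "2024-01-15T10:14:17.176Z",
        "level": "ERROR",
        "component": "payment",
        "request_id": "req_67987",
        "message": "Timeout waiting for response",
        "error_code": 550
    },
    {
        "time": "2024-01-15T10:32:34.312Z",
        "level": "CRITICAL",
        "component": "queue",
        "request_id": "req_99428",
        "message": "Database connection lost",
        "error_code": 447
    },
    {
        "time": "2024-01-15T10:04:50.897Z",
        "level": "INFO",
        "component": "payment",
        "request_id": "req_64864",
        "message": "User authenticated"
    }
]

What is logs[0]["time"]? "2024-01-15T10:51:31.883Z"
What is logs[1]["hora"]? "2024-01-15T10:24:13.832Z"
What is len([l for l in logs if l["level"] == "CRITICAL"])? 2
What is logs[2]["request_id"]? "req_68811"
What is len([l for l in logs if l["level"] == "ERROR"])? 1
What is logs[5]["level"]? "INFO"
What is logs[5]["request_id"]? "req_64864"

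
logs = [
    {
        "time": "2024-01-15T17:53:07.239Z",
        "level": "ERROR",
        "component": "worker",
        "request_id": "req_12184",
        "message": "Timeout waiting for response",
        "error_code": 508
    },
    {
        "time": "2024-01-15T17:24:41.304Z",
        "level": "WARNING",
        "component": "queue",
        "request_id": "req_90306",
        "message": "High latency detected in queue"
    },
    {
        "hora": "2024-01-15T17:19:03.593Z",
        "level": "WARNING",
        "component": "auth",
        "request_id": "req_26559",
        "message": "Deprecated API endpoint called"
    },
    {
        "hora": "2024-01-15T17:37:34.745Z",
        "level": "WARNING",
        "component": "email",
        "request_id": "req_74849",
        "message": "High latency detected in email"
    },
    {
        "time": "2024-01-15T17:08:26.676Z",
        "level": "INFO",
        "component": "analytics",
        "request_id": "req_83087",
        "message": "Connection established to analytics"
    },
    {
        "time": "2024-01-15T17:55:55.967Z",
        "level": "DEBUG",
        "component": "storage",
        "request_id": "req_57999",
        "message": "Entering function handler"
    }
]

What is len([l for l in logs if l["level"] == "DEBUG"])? 1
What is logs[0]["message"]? "Timeout waiting for response"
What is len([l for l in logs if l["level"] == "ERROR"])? 1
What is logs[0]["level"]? "ERROR"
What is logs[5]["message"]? "Entering function handler"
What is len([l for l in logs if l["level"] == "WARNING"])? 3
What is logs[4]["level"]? "INFO"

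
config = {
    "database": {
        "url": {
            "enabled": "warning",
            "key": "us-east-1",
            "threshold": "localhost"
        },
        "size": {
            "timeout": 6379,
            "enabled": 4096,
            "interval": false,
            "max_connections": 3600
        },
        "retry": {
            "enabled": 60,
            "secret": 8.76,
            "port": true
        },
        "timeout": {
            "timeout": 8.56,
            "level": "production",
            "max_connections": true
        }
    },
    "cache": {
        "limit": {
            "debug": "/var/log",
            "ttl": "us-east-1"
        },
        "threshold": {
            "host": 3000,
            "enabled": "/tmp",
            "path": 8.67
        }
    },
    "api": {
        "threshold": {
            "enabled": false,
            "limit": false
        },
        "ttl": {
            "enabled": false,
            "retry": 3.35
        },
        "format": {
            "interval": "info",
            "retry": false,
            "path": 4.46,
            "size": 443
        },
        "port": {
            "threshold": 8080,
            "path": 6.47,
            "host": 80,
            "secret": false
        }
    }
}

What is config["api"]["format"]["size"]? 443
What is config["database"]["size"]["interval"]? False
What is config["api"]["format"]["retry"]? False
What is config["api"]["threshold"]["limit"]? False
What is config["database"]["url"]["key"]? "us-east-1"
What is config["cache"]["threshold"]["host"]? 3000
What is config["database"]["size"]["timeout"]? 6379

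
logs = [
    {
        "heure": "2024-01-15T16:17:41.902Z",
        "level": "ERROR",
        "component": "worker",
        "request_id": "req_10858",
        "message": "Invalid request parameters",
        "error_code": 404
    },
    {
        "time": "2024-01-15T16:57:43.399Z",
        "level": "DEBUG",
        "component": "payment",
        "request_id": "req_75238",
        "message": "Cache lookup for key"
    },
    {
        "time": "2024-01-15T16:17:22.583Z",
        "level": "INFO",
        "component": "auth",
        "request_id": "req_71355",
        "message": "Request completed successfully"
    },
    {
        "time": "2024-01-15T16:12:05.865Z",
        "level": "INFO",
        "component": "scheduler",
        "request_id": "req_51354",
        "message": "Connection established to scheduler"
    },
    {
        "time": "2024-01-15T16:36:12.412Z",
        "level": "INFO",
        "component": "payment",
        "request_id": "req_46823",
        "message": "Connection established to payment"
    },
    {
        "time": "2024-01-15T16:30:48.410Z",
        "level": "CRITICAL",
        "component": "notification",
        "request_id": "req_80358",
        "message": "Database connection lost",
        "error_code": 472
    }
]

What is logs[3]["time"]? "2024-01-15T16:12:05.865Z"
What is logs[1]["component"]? "payment"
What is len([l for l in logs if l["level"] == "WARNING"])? 0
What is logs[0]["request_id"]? "req_10858"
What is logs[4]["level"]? "INFO"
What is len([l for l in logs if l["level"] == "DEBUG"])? 1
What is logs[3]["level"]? "INFO"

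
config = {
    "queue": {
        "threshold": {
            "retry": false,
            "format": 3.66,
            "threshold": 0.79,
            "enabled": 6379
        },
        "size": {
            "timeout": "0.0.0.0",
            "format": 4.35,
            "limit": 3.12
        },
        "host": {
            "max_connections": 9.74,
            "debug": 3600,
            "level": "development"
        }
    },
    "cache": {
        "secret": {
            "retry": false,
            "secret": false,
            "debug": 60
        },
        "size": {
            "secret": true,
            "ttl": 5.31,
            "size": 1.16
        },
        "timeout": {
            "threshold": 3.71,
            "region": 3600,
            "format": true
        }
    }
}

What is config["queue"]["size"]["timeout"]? "0.0.0.0"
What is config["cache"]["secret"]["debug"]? 60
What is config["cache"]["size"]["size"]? 1.16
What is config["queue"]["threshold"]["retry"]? False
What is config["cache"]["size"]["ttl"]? 5.31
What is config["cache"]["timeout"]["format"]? True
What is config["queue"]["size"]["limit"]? 3.12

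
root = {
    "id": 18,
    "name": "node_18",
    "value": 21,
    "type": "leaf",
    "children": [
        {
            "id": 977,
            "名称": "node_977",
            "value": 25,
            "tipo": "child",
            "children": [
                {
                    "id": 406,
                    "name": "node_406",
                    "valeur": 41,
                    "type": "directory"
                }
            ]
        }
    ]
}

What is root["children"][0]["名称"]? "node_977"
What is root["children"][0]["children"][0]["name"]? "node_406"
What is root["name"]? "node_18"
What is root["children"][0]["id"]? 977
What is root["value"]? 21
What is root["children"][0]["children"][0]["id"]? 406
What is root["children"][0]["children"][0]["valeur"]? 41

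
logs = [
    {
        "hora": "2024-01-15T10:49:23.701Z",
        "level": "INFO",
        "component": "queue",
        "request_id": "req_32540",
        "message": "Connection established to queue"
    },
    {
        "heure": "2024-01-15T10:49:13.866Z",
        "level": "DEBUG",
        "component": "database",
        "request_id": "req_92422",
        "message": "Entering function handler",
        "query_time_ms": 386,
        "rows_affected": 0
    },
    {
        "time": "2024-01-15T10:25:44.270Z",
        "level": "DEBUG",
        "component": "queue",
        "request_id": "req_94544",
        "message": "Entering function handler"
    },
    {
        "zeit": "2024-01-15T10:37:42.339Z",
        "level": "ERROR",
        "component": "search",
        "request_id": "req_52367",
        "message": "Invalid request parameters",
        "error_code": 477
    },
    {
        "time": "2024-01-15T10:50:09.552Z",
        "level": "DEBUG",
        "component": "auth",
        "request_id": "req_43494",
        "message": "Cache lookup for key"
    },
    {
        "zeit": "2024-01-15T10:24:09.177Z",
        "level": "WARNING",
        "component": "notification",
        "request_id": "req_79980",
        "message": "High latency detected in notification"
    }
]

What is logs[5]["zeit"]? "2024-01-15T10:24:09.177Z"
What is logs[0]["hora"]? "2024-01-15T10:49:23.701Z"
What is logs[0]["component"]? "queue"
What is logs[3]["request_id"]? "req_52367"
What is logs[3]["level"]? "ERROR"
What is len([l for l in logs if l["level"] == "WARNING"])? 1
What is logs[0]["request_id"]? "req_32540"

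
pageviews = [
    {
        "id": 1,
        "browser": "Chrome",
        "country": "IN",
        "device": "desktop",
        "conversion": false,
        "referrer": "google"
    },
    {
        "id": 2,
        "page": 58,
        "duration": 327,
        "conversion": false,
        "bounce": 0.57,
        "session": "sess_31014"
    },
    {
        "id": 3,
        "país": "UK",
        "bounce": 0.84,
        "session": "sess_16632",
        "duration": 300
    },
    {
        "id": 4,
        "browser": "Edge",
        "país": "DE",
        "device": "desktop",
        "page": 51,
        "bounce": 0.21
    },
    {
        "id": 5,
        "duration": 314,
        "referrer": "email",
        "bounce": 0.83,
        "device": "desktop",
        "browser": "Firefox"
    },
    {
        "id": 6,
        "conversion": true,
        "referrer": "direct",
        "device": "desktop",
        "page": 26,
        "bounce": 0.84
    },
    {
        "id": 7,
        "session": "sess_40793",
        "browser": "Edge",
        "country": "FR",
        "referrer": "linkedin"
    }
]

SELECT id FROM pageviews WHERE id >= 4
[4, 5, 6, 7]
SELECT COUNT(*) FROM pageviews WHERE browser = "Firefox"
1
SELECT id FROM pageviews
[1, 2, 3, 4, 5, 6, 7]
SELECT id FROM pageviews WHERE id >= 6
[6, 7]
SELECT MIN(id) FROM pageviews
1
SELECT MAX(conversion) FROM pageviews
True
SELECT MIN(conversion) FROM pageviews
False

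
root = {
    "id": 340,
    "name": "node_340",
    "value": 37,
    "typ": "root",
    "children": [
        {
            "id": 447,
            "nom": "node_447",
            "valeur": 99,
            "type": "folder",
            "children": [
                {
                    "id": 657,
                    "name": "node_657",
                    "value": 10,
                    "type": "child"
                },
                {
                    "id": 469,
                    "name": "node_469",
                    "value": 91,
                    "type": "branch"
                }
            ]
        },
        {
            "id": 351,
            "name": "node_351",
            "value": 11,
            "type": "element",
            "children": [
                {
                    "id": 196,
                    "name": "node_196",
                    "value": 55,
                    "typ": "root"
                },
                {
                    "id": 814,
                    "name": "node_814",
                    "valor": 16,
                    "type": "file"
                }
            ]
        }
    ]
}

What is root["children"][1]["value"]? 11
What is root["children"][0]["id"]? 447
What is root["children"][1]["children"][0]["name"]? "node_196"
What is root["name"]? "node_340"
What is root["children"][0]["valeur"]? 99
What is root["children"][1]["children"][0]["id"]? 196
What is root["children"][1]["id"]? 351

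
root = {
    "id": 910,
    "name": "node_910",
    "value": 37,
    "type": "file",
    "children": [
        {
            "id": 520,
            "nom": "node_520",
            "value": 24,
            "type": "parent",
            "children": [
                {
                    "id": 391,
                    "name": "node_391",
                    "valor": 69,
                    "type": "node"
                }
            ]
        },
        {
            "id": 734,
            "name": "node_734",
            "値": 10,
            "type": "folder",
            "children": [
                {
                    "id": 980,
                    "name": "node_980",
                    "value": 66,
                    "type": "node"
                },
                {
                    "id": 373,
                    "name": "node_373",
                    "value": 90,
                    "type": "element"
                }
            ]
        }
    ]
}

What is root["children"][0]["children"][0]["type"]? "node"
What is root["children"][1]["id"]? 734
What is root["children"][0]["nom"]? "node_520"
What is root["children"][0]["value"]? 24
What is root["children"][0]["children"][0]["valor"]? 69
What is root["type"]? "file"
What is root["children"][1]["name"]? "node_734"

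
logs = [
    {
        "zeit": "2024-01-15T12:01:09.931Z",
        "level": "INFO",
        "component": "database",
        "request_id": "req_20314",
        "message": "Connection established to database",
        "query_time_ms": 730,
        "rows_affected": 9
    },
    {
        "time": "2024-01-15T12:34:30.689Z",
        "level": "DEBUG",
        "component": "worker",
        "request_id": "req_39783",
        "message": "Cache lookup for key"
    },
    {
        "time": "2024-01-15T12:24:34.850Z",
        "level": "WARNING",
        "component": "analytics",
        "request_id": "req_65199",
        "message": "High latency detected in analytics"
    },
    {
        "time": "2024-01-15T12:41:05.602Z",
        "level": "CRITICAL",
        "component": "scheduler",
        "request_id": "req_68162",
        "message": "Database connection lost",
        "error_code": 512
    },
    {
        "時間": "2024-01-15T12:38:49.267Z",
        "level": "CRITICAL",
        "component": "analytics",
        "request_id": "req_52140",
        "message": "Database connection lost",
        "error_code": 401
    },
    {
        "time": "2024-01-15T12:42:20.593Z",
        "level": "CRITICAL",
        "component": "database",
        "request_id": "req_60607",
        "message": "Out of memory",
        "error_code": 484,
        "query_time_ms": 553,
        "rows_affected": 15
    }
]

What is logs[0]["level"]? "INFO"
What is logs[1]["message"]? "Cache lookup for key"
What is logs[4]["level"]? "CRITICAL"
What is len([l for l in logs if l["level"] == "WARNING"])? 1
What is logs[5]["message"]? "Out of memory"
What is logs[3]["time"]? "2024-01-15T12:41:05.602Z"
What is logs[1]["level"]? "DEBUG"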